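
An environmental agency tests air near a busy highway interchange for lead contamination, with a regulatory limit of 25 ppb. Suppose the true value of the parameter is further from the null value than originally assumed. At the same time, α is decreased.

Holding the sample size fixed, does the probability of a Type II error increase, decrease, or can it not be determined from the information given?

The first change alone would make β decrease; the second alone would make β increase. Which effect dominates depends on the magnitudes, which are not given.

Cannot be determined from the information given.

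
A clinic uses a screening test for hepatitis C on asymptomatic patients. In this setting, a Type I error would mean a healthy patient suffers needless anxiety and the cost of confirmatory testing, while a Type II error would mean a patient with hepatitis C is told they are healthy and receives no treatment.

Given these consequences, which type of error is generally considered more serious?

Type II error

The Type II consequence (a patient with hepatitis C is told they are healthy and receives no treatment) is more severe than the Type I consequence (a healthy patient suffers needless anxiety and the cost of confirmatory testing).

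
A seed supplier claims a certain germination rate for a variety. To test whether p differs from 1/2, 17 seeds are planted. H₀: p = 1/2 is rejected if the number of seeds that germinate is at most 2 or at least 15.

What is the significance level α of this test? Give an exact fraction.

77/32768

Under H₀, S ~ Binomial(17, 1/2); α is the probability of landing in either tail, P(S ≤ 2) + P(S ≥ 15).
By symmetry, α = 2·P(S ≤ 2) = 2·(1 + 17 + 136)/131072 = 308/131072 = 77/32768.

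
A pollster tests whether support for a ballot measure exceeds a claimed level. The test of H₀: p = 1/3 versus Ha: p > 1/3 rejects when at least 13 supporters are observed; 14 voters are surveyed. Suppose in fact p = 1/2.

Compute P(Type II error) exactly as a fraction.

16369/16384

A Type II error is failing to reject when Ha holds: with p = 1/2, β = P(Y ≤ 12).
Adding the binomial probabilities P(Y=0)+…+P(Y=12) at p = 1/2 gives 16369/16384.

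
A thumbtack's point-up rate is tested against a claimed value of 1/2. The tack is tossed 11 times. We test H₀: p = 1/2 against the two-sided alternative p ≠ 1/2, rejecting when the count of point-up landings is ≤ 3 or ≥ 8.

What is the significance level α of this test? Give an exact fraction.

Under H₀, S ~ Binomial(11, 1/2); α is the probability of landing in either tail, P(S ≤ 3) + P(S ≥ 8).
The two tails are symmetric, so α = 2·(1 + 11 + 55 + 165)/2^11 = 464/2048 = 29/128.

29/128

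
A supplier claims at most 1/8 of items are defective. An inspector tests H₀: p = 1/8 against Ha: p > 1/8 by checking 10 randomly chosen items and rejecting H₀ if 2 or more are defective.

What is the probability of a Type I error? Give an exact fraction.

The significance level is the probability, assuming p = 1/8, of seeing 2 or more defectives in 10 draws.
α = 1 − P(X ≤ 1) = 1 − 686011319/1073741824 = 387730505/1073741824.

387730505/1073741824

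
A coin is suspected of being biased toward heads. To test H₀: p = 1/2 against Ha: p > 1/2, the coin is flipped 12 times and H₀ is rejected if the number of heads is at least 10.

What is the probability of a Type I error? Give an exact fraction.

79/4096

Under H₀, S ~ Binomial(12, 1/2), and α = P(S ≥ 10).
That's C(12,10) + C(12,11) + C(12,12) over 2^12, i.e. (66 + 12 + 1)/4096 = 79/4096.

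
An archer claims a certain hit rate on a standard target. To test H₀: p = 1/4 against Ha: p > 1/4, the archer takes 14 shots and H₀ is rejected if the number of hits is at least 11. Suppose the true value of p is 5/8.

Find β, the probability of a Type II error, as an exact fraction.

1830419739927/2199023255552

Under the alternative p = 5/8, S ~ Binomial(14, 5/8); β is the probability the test does not reject, P(S < 11).
Adding the binomial probabilities P(S=0)+…+P(S=10) at p = 5/8 gives 1830419739927/2199023255552.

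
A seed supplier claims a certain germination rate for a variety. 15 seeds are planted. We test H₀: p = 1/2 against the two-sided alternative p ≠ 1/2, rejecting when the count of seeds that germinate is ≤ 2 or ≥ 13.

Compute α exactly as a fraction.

121/16384

The significance level is the null-hypothesis probability of the rejection region {≤2} ∪ {≥13}.
By symmetry, α = 2·P(Y ≤ 2) = 2·(1 + 15 + 105)/32768 = 242/32768 = 121/16384.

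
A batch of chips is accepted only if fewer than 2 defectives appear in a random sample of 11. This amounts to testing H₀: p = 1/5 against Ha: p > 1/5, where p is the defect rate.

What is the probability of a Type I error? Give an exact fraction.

6619897/9765625

Under H₀, Y ~ Binomial(11, 1/5); the Type I error rate is P(Y ≥ 2).
Via the complement, α = 1 − Σ_{j=0}^{1} C(11,j)(1/5)^j(4/5)^{11-j} = 6619897/9765625.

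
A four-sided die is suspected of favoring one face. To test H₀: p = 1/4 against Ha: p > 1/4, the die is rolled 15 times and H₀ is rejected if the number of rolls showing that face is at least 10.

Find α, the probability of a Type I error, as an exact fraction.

α = P(reject H₀ | H₀ true) = P(S ≥ 10 | p = 1/4), with S ~ Binomial(15, 1/4).
Summing C(15,j)(1/4)^j(3/4)^{15−j} for j = 10,…,15 gives 426785/536870912.

426785/536870912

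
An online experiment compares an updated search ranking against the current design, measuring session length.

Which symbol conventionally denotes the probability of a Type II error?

β

P(Type II error) = P(fail to reject H₀ | H₀ false) = β.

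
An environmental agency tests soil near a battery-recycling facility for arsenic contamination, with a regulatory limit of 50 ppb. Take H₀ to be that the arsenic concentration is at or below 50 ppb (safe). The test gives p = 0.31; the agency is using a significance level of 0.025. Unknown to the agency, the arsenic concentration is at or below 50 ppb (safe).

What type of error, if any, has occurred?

Since p = 0.31 ≥ α = 0.025, H₀ is not rejected.
H₀ is true (actually the arsenic concentration is at or below 50 ppb (safe)).
The decision matches the true state — no error.

No error — this is a correct decision.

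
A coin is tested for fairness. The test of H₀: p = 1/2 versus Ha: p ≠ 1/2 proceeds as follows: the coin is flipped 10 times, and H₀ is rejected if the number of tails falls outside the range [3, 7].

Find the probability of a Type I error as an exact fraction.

7/64

Under H₀, S ~ Binomial(10, 1/2); α is the probability of landing in either tail, P(S ≤ 2) + P(S ≥ 8).
Each tail has probability (1 + 10 + 45)/1024; doubling gives α = 112/1024 = 7/64.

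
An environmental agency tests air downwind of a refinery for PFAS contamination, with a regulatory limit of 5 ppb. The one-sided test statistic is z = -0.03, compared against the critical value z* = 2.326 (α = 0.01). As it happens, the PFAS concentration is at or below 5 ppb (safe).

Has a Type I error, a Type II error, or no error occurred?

The conventional null hypothesis is that the PFAS concentration is at or below 5 ppb (safe).
Since z = -0.03 ≤ z* = 2.326, H₀ is not rejected.
H₀ is true (actually the PFAS concentration is at or below 5 ppb (safe)).
The decision matches the true state — no error.

Neither — the decision is correct.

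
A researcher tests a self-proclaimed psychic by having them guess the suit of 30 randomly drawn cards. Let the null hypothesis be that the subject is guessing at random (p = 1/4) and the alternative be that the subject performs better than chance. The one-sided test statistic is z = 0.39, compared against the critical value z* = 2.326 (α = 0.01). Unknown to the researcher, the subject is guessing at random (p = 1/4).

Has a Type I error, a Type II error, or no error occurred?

Since z = 0.39 ≤ z* = 2.326, H₀ is not rejected.
H₀ is true (actually the subject is guessing at random (p = 1/4)).
The decision matches the true state — no error.

Neither — the decision is correct.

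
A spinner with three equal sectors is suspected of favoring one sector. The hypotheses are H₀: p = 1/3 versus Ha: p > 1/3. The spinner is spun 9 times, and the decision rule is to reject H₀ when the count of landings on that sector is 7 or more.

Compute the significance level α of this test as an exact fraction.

163/19683

The Type I error probability is α = P(S ≥ 7) computed under H₀, where S ~ Binomial(9, 1/3).
P(S ≥ 7) = Σ_{j=7}^{9} C(9,j)·(1/3)^j·(2/3)^{9-j} = 163/19683.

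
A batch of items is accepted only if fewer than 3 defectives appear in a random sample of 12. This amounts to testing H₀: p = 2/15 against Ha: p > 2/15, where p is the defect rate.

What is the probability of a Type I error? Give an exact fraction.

α = P(reject H₀ | H₀ true) = P(X ≥ 3 | p = 2/15), X ~ Binomial(12, 2/15).
Via the complement, α = 1 − Σ_{j=0}^{2} C(12,j)(2/15)^j(13/15)^{12-j} = 5408352292624/25949267578125.

5408352292624/25949267578125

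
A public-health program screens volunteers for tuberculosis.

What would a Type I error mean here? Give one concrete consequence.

With the conventional null hypothesis that the patient does not have tuberculosis:
A Type I error is rejecting H₀ when H₀ is true.
Here that means flagging the patient as positive and ordering follow-up testing when actually the patient does not have tuberculosis.

A Type I error would mean concluding that the patient has tuberculosis when in fact the patient does not have tuberculosis. Consequence: a healthy patient suffers needless anxiety and the cost of confirmatory testing.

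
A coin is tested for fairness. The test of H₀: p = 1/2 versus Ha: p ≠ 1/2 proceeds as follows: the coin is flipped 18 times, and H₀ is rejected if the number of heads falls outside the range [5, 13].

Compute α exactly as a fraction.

253/8192

α = P(K ≤ 4 or K ≥ 14 | p = 1/2), K ~ Binomial(18, 1/2).
Each tail has probability (1 + 18 + 153 + 816 + 3060)/262144; doubling gives α = 8096/262144 = 253/8192.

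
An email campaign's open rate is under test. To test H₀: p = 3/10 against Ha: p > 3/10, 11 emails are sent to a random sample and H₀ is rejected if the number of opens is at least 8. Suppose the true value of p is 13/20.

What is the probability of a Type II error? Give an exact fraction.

β = P(fail to reject H₀ | Ha true) = P(K ≤ 7 | p = 13/20), K ~ Binomial(11, 13/20).
Summing C(11,j)·(13/20)^j·(7/20)^{11-j} for j = 0..7 gives 2941183244209/5120000000000.

2941183244209/5120000000000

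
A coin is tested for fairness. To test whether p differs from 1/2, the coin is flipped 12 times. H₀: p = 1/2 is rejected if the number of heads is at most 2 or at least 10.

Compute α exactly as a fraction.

79/2048

The significance level is the null-hypothesis probability of the rejection region {≤2} ∪ {≥10}.
The two tails are symmetric, so α = 2·(1 + 12 + 66)/2^12 = 158/4096 = 79/2048.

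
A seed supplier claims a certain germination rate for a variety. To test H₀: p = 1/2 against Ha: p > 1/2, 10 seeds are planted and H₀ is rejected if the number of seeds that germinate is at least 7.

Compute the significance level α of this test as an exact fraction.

α = P(reject H₀ | H₀ true) = P(S ≥ 7 | p = 1/2), with S ~ Binomial(10, 1/2).
P(S ≥ 7) = [C(10,7) + C(10,8) + C(10,9) + C(10,10)] / 2^10 = (120 + 45 + 10 + 1) / 1024 = 176/1024 = 11/64.

11/64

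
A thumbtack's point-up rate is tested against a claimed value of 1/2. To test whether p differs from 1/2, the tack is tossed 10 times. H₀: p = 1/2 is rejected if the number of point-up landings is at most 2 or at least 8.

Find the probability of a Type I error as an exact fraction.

Under H₀, X ~ Binomial(10, 1/2); α is the probability of landing in either tail, P(X ≤ 2) + P(X ≥ 8).
The two tails are symmetric, so α = 2·(1 + 10 + 45)/2^10 = 112/1024 = 7/64.

7/64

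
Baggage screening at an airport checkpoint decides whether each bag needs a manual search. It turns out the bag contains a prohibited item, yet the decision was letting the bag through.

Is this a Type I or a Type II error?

The null hypothesis here is that the bag contains no prohibited items.
'Letting the bag through' corresponds to failing to reject H₀.
H₀ was not rejected but H₀ is false — a Type II error (false negative).

Type II error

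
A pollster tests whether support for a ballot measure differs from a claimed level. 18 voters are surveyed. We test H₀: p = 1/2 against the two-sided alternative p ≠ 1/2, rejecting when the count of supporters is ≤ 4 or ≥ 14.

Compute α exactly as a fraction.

α = P(S ≤ 4 or S ≥ 14 | p = 1/2), S ~ Binomial(18, 1/2).
The two tails are symmetric, so α = 2·(1 + 18 + 153 + 816 + 3060)/2^18 = 8096/262144 = 253/8192.

253/8192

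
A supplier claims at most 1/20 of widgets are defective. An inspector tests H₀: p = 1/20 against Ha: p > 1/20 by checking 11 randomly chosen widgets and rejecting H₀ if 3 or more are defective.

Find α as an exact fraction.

4992302221/327680000000

The significance level is the probability, assuming p = 1/20, of seeing 3 or more defectives in 11 draws.
Computing the lower-tail complement: 1 − 322687697779/327680000000 = 4992302221/327680000000.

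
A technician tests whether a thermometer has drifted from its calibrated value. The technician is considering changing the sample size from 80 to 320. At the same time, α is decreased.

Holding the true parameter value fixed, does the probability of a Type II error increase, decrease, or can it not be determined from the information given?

Cannot be determined from the information given.

The first change alone would make β decrease; the second alone would make β increase. Which effect dominates depends on the magnitudes, which are not given.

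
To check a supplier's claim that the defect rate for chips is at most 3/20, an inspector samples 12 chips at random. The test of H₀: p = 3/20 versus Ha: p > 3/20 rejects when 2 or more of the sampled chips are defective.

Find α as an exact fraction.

2279589495695451/4096000000000000

α = P(reject H₀ | H₀ true) = P(S ≥ 2 | p = 3/20), S ~ Binomial(12, 3/20).
Via the complement, α = 1 − Σ_{j=0}^{1} C(12,j)(3/20)^j(17/20)^{12-j} = 2279589495695451/4096000000000000.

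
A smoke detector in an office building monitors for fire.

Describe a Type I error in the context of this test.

With the conventional null hypothesis that there is no fire:
A Type I error is rejecting H₀ when H₀ is true.
Here that means sounding the alarm and evacuating the building when actually there is no fire.

A Type I error would mean concluding that there is a fire when in fact there is no fire.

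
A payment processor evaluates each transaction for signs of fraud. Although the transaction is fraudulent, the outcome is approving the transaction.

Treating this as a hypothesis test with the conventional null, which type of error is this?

The null hypothesis here is that the transaction is legitimate.
'Approving the transaction' corresponds to failing to reject H₀.
H₀ was not rejected but H₀ is false — a Type II error (false negative).

Type II error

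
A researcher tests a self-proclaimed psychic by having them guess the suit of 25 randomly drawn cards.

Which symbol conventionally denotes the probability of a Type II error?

β

P(Type II error) = P(fail to reject H₀ | H₀ false) = β.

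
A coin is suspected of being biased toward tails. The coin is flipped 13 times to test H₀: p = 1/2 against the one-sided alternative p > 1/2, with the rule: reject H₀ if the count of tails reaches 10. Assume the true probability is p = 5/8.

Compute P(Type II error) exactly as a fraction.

A Type II error is failing to reject when Ha holds: with p = 5/8, β = P(K ≤ 9).
Equivalently, β = 1 − P(K ≥ 10) = 107331531597/137438953472.

107331531597/137438953472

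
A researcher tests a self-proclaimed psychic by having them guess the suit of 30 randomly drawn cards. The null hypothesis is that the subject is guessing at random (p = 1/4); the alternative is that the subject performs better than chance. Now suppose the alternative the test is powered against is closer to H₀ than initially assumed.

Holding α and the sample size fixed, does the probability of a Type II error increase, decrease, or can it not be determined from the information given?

A smaller true effect puts the Ha sampling distribution closer to H₀, so more of it falls in the non-rejection region.

It increases.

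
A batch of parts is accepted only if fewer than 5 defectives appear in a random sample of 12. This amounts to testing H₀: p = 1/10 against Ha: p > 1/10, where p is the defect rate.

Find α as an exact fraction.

432934327/100000000000

α = P(reject H₀ | H₀ true) = P(S ≥ 5 | p = 1/10), S ~ Binomial(12, 1/10).
Via the complement, α = 1 − Σ_{j=0}^{4} C(12,j)(1/10)^j(9/10)^{12-j} = 432934327/100000000000.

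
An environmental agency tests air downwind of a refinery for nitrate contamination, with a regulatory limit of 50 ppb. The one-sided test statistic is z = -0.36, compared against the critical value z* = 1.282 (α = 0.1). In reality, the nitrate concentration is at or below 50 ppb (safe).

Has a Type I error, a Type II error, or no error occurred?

The conventional null hypothesis is that the nitrate concentration is at or below 50 ppb (safe).
Since z = -0.36 ≤ z* = 1.282, H₀ is not rejected.
H₀ is true (actually the nitrate concentration is at or below 50 ppb (safe)).
The decision matches the true state — no error.

No error (correct decision).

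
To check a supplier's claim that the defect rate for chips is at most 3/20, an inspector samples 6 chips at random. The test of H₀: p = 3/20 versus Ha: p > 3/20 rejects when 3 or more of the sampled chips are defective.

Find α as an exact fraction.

302967/6400000

Under H₀, X ~ Binomial(6, 3/20); the Type I error rate is P(X ≥ 3).
Computing the lower-tail complement: 1 − 6097033/6400000 = 302967/6400000.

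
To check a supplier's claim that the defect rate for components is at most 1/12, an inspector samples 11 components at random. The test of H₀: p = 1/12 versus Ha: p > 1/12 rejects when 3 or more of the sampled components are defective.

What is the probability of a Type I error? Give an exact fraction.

1581403943/27518828544

The significance level is the probability, assuming p = 1/12, of seeing 3 or more defectives in 11 draws.
Via the complement, α = 1 − Σ_{j=0}^{2} C(11,j)(1/12)^j(11/12)^{11-j} = 1581403943/27518828544.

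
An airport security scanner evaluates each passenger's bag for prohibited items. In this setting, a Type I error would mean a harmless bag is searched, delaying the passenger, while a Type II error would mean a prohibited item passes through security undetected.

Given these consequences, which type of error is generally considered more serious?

The Type II consequence (a prohibited item passes through security undetected) is more severe than the Type I consequence (a harmless bag is searched, delaying the passenger).

Type II error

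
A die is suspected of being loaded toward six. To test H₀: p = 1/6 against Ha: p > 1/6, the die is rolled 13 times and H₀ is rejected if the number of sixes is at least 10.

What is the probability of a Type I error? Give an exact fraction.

The Type I error probability is α = P(K ≥ 10) computed under H₀, where K ~ Binomial(13, 1/6).
P(K ≥ 10) = Σ_{j=10}^{13} C(13,j)·(1/6)^j·(5/6)^{13-j} = 18883/6530347008.

18883/6530347008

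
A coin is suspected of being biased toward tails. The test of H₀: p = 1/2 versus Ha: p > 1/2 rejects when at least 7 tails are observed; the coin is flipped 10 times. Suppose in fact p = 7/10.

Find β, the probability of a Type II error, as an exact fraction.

218993301/625000000

β = P(fail to reject H₀ | Ha true) = P(X ≤ 6 | p = 7/10), X ~ Binomial(10, 7/10).
Equivalently, β = 1 − P(X ≥ 7) = 218993301/625000000.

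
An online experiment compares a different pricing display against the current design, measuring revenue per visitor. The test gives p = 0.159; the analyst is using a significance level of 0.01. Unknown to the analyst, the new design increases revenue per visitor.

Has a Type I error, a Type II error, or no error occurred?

Type II error

The conventional null hypothesis is that the new design has no effect on revenue per visitor.
Since p = 0.159 ≥ α = 0.01, H₀ is not rejected.
H₀ is false (actually the new design increases revenue per visitor).
Failing to reject a false H₀ is a Type II error.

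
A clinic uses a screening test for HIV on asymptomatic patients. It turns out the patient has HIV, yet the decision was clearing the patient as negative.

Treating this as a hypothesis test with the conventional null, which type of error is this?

The null hypothesis here is that the patient does not have HIV.
'Clearing the patient as negative' corresponds to failing to reject H₀.
H₀ was not rejected but H₀ is false — a Type II error (false negative).

Type II error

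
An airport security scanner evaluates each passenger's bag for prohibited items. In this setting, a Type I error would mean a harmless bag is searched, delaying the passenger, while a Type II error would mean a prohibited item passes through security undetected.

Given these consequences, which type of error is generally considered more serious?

The Type II consequence (a prohibited item passes through security undetected) is more severe than the Type I consequence (a harmless bag is searched, delaying the passenger).

Type II error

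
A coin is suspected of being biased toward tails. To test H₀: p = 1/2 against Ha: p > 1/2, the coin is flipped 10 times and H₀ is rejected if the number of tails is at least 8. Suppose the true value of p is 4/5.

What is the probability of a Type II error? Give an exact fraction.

3146489/9765625

A Type II error is failing to reject when Ha holds: with p = 4/5, β = P(K ≤ 7).
Adding the binomial probabilities P(K=0)+…+P(K=7) at p = 4/5 gives 3146489/9765625.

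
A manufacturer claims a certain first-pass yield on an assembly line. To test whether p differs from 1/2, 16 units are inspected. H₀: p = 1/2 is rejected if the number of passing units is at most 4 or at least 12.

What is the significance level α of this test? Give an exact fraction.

2517/32768

The significance level is the null-hypothesis probability of the rejection region {≤4} ∪ {≥12}.
By symmetry, α = 2·P(Y ≤ 4) = 2·(1 + 16 + 120 + 560 + 1820)/65536 = 5034/65536 = 2517/32768.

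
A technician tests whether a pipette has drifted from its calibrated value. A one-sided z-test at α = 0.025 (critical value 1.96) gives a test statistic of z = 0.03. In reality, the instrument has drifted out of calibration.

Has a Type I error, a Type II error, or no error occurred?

The conventional null hypothesis is that the instrument is correctly calibrated.
Since z = 0.03 ≤ z* = 1.96, H₀ is not rejected.
H₀ is false (actually the instrument has drifted out of calibration).
Failing to reject a false H₀ is a Type II error.

Type II error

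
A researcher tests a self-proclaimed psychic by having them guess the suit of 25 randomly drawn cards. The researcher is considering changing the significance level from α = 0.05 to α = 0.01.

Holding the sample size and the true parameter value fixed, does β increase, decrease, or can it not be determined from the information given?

Tightening α shrinks the rejection region. When Ha holds, fewer sample outcomes clear the stricter threshold, so more fall in the acceptance region.

It increases.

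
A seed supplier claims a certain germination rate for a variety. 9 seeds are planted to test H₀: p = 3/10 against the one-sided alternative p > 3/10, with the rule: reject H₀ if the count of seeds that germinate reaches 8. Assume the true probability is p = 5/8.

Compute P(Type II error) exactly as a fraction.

Under the alternative p = 5/8, S ~ Binomial(9, 5/8); β is the probability the test does not reject, P(S < 8).
Equivalently, β = 1 − P(S ≥ 8) = 3803679/4194304.

3803679/4194304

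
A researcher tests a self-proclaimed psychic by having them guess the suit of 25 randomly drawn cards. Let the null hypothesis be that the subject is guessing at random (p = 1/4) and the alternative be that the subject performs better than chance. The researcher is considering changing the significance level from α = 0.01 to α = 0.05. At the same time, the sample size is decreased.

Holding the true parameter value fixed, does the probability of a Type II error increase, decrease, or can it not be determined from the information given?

Cannot be determined from the information given.

The first change alone would make β decrease; the second alone would make β increase. Which effect dominates depends on the magnitudes, which are not given.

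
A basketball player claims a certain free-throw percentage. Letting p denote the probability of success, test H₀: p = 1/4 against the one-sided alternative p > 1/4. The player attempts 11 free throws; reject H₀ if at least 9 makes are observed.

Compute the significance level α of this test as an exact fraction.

The Type I error probability is α = P(X ≥ 9) computed under H₀, where X ~ Binomial(11, 1/4).
Adding the binomial terms for j = 9 through 11 with p = 1/4 yields 529/4194304.

529/4194304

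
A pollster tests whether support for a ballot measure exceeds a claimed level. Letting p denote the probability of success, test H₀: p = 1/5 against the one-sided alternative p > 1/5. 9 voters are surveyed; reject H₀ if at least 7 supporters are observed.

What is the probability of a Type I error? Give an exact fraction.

The Type I error probability is α = P(Y ≥ 7) computed under H₀, where Y ~ Binomial(9, 1/5).
Summing C(9,j)(1/5)^j(4/5)^{9−j} for j = 7,…,9 gives 613/1953125.

613/1953125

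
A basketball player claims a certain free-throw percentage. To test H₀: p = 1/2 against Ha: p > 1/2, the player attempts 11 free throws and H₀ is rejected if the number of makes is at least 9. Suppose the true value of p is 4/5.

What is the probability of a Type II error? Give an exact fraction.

3736313/9765625

Under the alternative p = 4/5, Y ~ Binomial(11, 4/5); β is the probability the test does not reject, P(Y < 9).
Summing C(11,j)·(4/5)^j·(1/5)^{11-j} for j = 0..8 gives 3736313/9765625.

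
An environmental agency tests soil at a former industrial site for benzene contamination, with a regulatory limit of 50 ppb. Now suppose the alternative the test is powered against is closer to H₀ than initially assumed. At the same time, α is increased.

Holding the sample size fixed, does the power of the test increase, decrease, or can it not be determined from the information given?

The first change alone would make β increase; the second alone would make β decrease. Which effect dominates depends on the magnitudes, which are not given.
Since power = 1 − β, the effect on power is likewise indeterminate.

Cannot be determined from the information given.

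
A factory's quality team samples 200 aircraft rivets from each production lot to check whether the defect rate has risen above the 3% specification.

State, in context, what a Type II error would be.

A Type II error would mean concluding that the lot's defect rate is 3% (within specification) (or at least failing to establish that the lot's defect rate exceeds 3%) when in fact the lot's defect rate exceeds 3%.

With the conventional null hypothesis that the lot's defect rate is 3% (within specification):
A Type II error is failing to reject H₀ when H₀ is false.
Here that means accepting the lot and shipping it when actually the lot's defect rate exceeds 3%.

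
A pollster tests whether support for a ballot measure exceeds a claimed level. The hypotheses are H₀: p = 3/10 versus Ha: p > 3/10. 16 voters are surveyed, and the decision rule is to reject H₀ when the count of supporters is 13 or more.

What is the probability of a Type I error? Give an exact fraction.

Under H₀, K ~ Binomial(16, 3/10), and α = P(K ≥ 13).
Adding the binomial terms for j = 13 through 16 with p = 3/10 yields 67202308773/2000000000000000.

67202308773/2000000000000000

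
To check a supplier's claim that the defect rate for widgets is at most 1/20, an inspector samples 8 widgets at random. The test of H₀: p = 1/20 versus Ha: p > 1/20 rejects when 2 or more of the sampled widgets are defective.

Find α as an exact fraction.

1465463047/25600000000

Under H₀, K ~ Binomial(8, 1/20); the Type I error rate is P(K ≥ 2).
Computing the lower-tail complement: 1 − 24134536953/25600000000 = 1465463047/25600000000.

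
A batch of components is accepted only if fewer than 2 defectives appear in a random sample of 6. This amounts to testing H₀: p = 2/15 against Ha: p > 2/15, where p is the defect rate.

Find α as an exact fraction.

84332/455625

α = P(reject H₀ | H₀ true) = P(S ≥ 2 | p = 2/15), S ~ Binomial(6, 2/15).
Via the complement, α = 1 − Σ_{j=0}^{1} C(6,j)(2/15)^j(13/15)^{6-j} = 84332/455625.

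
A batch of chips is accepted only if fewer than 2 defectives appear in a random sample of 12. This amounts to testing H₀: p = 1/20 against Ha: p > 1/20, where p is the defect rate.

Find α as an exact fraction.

α = P(reject H₀ | H₀ true) = P(K ≥ 2 | p = 1/20), K ~ Binomial(12, 1/20).
α = 1 − P(K ≤ 1) = 1 − 3611198025844789/4096000000000000 = 484801974155211/4096000000000000.

484801974155211/4096000000000000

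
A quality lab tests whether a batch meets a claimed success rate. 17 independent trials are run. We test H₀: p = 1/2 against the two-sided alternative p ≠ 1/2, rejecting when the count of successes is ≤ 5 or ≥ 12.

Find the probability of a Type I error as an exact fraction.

4701/32768

α = P(Y ≤ 5 or Y ≥ 12 | p = 1/2), Y ~ Binomial(17, 1/2).
The two tails are symmetric, so α = 2·(1 + 17 + 136 + 680 + 2380 + 6188)/2^17 = 18804/131072 = 4701/32768.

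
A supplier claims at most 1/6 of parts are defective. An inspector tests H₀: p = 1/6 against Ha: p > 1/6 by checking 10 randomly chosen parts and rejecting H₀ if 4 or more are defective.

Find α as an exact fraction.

Under H₀, S ~ Binomial(10, 1/6); the Type I error rate is P(S ≥ 4).
Computing the lower-tail complement: 1 − 390625/419904 = 29279/419904.

29279/419904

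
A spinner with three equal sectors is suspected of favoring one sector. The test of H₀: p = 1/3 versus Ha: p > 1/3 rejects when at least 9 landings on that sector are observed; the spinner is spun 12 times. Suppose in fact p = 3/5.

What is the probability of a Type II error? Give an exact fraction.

37825328/48828125

β = P(fail to reject H₀ | Ha true) = P(X ≤ 8 | p = 3/5), X ~ Binomial(12, 3/5).
Adding the binomial probabilities P(X=0)+…+P(X=8) at p = 3/5 gives 37825328/48828125.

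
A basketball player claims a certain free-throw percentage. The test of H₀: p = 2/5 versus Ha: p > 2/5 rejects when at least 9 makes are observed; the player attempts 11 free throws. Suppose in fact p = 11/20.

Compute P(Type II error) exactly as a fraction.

Under the alternative p = 11/20, K ~ Binomial(11, 11/20); β is the probability the test does not reject, P(K < 9).
Summing C(11,j)·(11/20)^j·(9/20)^{11-j} for j = 0..8 gives 38288445266097/40960000000000.

38288445266097/40960000000000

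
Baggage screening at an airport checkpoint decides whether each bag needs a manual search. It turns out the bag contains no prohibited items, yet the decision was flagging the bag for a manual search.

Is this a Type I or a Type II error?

Type I error

The null hypothesis here is that the bag contains no prohibited items.
'Flagging the bag for a manual search' corresponds to rejecting H₀.
H₀ was rejected but H₀ is true — a Type I error (false positive).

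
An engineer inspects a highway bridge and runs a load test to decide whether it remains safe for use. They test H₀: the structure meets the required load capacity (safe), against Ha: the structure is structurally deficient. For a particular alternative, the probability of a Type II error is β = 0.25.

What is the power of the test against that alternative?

Power = 1 − β = 1 − 0.25 = 0.75.

0.75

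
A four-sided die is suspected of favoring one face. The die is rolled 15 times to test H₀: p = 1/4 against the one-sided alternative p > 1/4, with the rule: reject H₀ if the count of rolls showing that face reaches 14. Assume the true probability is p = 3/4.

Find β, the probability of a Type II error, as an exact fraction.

β = P(fail to reject H₀ | Ha true) = P(X ≤ 13 | p = 3/4), X ~ Binomial(15, 3/4).
Adding the binomial probabilities P(X=0)+…+P(X=13) at p = 3/4 gives 493824191/536870912.

493824191/536870912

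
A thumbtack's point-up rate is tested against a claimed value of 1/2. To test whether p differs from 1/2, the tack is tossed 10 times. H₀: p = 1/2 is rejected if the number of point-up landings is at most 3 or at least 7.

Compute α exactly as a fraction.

Under H₀, Y ~ Binomial(10, 1/2); α is the probability of landing in either tail, P(Y ≤ 3) + P(Y ≥ 7).
The two tails are symmetric, so α = 2·(1 + 10 + 45 + 120)/2^10 = 352/1024 = 11/32.

11/32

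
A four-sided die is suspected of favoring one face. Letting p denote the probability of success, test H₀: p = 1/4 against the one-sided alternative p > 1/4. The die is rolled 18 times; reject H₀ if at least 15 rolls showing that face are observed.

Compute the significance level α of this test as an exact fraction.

2933/8589934592

The Type I error probability is α = P(S ≥ 15) computed under H₀, where S ~ Binomial(18, 1/4).
Summing C(18,j)(1/4)^j(3/4)^{18−j} for j = 15,…,18 gives 2933/8589934592.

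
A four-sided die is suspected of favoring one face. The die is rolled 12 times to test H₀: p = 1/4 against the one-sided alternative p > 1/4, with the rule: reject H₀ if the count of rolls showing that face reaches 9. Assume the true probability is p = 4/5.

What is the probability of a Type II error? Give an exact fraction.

β = P(fail to reject H₀ | Ha true) = P(X ≤ 8 | p = 4/5), X ~ Binomial(12, 4/5).
Equivalently, β = 1 − P(X ≥ 9) = 10030813/48828125.

10030813/48828125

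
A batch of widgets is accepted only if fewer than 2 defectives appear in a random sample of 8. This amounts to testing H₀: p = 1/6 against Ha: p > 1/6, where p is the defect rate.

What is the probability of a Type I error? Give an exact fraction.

663991/1679616

Under H₀, K ~ Binomial(8, 1/6); the Type I error rate is P(K ≥ 2).
α = 1 − P(K ≤ 1) = 1 − 1015625/1679616 = 663991/1679616.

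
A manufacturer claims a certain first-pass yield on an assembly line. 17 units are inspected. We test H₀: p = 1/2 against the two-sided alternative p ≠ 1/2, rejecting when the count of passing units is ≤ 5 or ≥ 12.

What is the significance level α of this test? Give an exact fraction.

α = P(Y ≤ 5 or Y ≥ 12 | p = 1/2), Y ~ Binomial(17, 1/2).
The two tails are symmetric, so α = 2·(1 + 17 + 136 + 680 + 2380 + 6188)/2^17 = 18804/131072 = 4701/32768.

4701/32768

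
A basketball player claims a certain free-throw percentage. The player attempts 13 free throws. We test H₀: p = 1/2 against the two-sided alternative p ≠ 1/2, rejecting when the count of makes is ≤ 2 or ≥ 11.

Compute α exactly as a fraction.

α = P(X ≤ 2 or X ≥ 11 | p = 1/2), X ~ Binomial(13, 1/2).
The two tails are symmetric, so α = 2·(1 + 13 + 78)/2^13 = 184/8192 = 23/1024.

23/1024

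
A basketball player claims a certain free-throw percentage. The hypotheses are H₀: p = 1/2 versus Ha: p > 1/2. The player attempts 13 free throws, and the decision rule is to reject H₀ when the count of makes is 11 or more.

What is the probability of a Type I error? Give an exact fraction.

23/2048

The Type I error probability is α = P(X ≥ 11) computed under H₀, where X ~ Binomial(13, 1/2).
Summing the upper tail: (78 + 13 + 1) / 2^13 = 92/8192 = 23/2048.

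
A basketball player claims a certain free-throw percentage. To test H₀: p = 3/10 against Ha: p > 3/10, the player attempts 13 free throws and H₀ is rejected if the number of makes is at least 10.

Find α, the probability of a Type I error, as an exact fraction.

651960009/1000000000000

Under H₀, K ~ Binomial(13, 3/10), and α = P(K ≥ 10).
Summing C(13,j)(3/10)^j(7/10)^{13−j} for j = 10,…,13 gives 651960009/1000000000000.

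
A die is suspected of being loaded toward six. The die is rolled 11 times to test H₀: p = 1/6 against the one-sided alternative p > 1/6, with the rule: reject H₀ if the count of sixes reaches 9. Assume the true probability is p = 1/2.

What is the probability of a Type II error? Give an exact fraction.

1981/2048

β = P(fail to reject H₀ | Ha true) = P(K ≤ 8 | p = 1/2), K ~ Binomial(11, 1/2).
Adding the binomial probabilities P(K=0)+…+P(K=8) at p = 1/2 gives 1981/2048.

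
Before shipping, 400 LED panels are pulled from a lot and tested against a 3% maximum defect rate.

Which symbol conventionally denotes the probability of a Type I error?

P(Type I error) = P(reject H₀ | H₀ true) = α, the significance level.

α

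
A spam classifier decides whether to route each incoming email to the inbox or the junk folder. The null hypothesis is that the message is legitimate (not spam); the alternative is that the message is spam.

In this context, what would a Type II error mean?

A Type II error would mean concluding that the message is legitimate (not spam) (or at least failing to establish that the message is spam) when in fact the message is spam.

A Type II error is failing to reject H₀ when H₀ is false.
Here that means delivering the message to the inbox when actually the message is spam.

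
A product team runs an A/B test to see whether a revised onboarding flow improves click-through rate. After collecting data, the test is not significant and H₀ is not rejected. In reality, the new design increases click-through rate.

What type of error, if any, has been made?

The conventional null hypothesis here is that the new design has no effect on click-through rate.
H₀ was not rejected, but H₀ is actually false.
Failing to reject a false null hypothesis is a Type II error (false negative).

Type II error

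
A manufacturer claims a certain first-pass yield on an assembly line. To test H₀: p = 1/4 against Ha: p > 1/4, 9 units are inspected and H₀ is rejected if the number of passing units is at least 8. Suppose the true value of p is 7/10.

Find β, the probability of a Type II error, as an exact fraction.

Under the alternative p = 7/10, K ~ Binomial(9, 7/10); β is the probability the test does not reject, P(K < 8).
Summing C(9,j)·(7/10)^j·(3/10)^{9-j} for j = 0..7 gives 401998383/500000000.

401998383/500000000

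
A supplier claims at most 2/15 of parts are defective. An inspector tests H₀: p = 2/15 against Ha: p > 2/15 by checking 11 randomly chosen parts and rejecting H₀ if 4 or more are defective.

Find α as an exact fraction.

27663615392/576650390625

The significance level is the probability, assuming p = 2/15, of seeing 4 or more defectives in 11 draws.
Computing the lower-tail complement: 1 − 548986775233/576650390625 = 27663615392/576650390625.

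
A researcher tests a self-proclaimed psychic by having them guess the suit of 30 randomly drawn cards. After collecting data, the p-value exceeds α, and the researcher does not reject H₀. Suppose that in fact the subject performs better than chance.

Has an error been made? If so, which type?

Type II error

The conventional null hypothesis here is that the subject is guessing at random (p = 1/4).
H₀ was not rejected, but H₀ is actually false.
Failing to reject a false null hypothesis is a Type II error (false negative).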